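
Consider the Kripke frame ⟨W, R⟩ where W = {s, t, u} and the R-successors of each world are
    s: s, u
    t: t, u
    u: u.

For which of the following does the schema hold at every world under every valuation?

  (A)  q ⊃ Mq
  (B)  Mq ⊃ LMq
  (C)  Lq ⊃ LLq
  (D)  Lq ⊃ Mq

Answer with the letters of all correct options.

R is reflexive: each world relates to itself.
R is transitive: R is closed under composition.
R is not euclidean: s R u and s R s but not u R s.
R is serial: every world has an R-successor.
(A) q ⊃ Mq (the dual of axiom T) characterises the reflexive frames. R is reflexive — valid.
(B) Mq ⊃ LMq is axiom 5, which corresponds to the euclidean property. R is not euclidean — not valid.
(C) Lq ⊃ LLq is axiom 4; it is valid on a frame exactly when R is transitive. R is transitive, so valid.
(D) axiom D: valid iff R is serial. R is serial — valid.

A, C, D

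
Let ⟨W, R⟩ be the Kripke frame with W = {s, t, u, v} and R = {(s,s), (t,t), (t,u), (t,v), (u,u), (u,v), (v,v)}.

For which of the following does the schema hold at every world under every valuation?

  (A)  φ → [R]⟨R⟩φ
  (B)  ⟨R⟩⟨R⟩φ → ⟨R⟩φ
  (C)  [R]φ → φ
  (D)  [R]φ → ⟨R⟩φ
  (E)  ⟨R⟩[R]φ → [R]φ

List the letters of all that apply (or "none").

R is reflexive: each world relates to itself.
R is not symmetric: t R u but not u R t.
R is transitive: R is closed under composition.
R is not euclidean: t R u and t R t but not u R t.
R is serial: every world has an R-successor.
(A) φ → [R]⟨R⟩φ (axiom B) characterises the symmetric frames. R is not symmetric — not valid.
(B) ⟨R⟩⟨R⟩φ → ⟨R⟩φ is the dual of axiom 4, which corresponds to transitivity. R is transitive — valid.
(C) [R]φ → φ (axiom T) characterises the reflexive frames. R is reflexive — valid.
(D) [R]φ → ⟨R⟩φ (axiom D) characterises the serial frames. R is serial — valid.
(E) ⟨R⟩[R]φ → [R]φ is the dual of axiom 5; it is valid on a frame exactly when R is euclidean. R is not euclidean, so not valid.

B, C, D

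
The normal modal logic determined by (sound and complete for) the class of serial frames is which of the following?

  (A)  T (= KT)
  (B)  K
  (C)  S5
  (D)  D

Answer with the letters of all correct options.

(A) T (= KT) is determined by the class of reflexive frames.
(B) K is determined by the class of arbitrary frames.
(C) S5 is determined by the class of reflexive, symmetric, and transitive frames.
(D) D is determined by exactly this class.

D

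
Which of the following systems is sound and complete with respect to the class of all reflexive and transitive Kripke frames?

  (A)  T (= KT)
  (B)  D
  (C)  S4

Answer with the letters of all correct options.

C

(A) T (= KT) is determined by the class of reflexive frames.
(B) D is determined by the class of serial frames.
(C) S4 is determined by exactly this class.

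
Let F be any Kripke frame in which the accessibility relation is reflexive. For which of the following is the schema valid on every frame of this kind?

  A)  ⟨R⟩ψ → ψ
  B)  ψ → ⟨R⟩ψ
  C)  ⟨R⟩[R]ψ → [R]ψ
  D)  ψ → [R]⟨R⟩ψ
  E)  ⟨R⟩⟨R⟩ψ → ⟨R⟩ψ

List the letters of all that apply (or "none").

B

A reflexive relation is serial.
(A) ⟨R⟩ψ → ψ is valid only on frames where every R-edge is a self-loop. Such an R need not be a subset of the identity — not valid.
(B) ψ → ⟨R⟩ψ is the dual of axiom T, which corresponds to reflexivity. Every such R is reflexive — valid.
(C) ⟨R⟩[R]ψ → [R]ψ (the dual of axiom 5) characterises the euclidean frames. Such an R need not be euclidean — not valid.
(D) axiom B: valid iff R is symmetric. Such an R need not be symmetric — not valid.
(E) the dual of axiom 4: valid iff R is transitive. Such an R need not be transitive — not valid.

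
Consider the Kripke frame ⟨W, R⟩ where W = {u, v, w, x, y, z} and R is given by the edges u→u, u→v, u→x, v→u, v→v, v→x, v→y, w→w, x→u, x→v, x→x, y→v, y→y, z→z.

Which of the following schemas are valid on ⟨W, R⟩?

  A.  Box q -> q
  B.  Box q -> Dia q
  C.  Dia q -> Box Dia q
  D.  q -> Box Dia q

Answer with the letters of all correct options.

R is reflexive: each world relates to itself.
R is symmetric: every R-edge is matched by its reverse.
R is not euclidean: v R u and v R y but not u R y.
R is serial: every world has an R-successor.
(A) Box q -> q (axiom T) characterises the reflexive frames. R is reflexive — valid.
(B) Box q -> Dia q (axiom D) characterises the serial frames. R is serial — valid.
(C) Dia q -> Box Dia q (axiom 5) characterises the euclidean frames. R is not euclidean — not valid.
(D) axiom B: valid iff R is symmetric. R is symmetric — valid.

A, B, D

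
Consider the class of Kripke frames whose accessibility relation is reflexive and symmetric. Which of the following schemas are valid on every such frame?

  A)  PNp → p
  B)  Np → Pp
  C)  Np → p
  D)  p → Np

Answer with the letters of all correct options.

A, B, C

Reflexive relations are serial.
(A) PNp → p (the dual of axiom B) characterises the symmetric frames. Every such R is symmetric — valid.
(B) axiom D: valid iff R is serial. Every such R is serial — valid.
(C) Np → p is axiom T; it is valid on a frame exactly when R is reflexive. Every such R is reflexive, so valid.
(D) p → Np is equivalent to ◇p→p; it holds exactly when R ⊆ identity. Such an R need not be a subset of the identity — not valid.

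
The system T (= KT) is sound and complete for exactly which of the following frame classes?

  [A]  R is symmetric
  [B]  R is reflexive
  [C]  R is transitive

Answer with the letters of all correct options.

(A) this class determines KB, not T (= KT).
(B) T (= KT) is sound and complete for exactly this class.
(C) this class determines K4, not T (= KT).

B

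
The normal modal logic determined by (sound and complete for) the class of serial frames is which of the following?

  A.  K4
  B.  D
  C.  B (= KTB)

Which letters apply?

(A) K4 is determined by the class of transitive frames.
(B) D is determined by exactly this class.
(C) B (= KTB) is determined by the class of reflexive and symmetric frames.

B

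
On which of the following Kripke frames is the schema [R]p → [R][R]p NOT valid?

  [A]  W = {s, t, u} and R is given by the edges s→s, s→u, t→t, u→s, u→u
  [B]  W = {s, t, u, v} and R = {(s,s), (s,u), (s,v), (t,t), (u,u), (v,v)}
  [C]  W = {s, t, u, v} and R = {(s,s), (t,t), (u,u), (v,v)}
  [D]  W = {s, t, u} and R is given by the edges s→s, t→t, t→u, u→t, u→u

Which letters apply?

none

The schema [R]p → [R][R]p is axiom 4; it is valid on a frame iff R is transitive.
(A) R is transitive (R is closed under composition), so the schema is valid here.
(B) R is transitive (R is closed under composition), so the schema is valid here.
(C) R is transitive (R is closed under composition), so the schema is valid here.
(D) R is transitive (R is closed under composition), so the schema is valid here.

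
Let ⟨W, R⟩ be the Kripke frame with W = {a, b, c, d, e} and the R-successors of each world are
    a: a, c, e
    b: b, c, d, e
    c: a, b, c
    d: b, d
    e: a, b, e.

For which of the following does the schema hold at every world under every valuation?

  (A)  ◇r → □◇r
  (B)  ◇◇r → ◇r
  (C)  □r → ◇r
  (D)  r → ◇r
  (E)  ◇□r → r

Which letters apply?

C, D, E

R is reflexive: each world relates to itself.
R is symmetric: every R-edge is matched by its reverse.
R is not transitive: a R c and c R b but not a R b.
R is not euclidean: a R c and a R e but not c R e.
R is serial: every world has an R-successor.
(A) axiom 5: valid iff R is euclidean. R is not euclidean — not valid.
(B) ◇◇r → ◇r is the dual of axiom 4; it is valid on a frame exactly when R is transitive. R is not transitive, so not valid.
(C) □r → ◇r is axiom D, which corresponds to seriality. R is serial — valid.
(D) the dual of axiom T: valid iff R is reflexive. R is reflexive — valid.
(E) the dual of axiom B: valid iff R is symmetric. R is symmetric — valid.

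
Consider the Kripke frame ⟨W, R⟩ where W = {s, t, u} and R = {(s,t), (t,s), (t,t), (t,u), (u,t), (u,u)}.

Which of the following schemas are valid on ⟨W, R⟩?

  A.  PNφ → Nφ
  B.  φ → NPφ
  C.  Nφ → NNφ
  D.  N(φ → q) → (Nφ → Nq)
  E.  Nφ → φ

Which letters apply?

B, D

R is not reflexive: not s R s.
R is symmetric: every R-edge is matched by its reverse.
R is not transitive: s R t and t R s but not s R s.
R is not euclidean: t R s and t R u but not s R u.
(A) PNφ → Nφ is the dual of axiom 5, which corresponds to the euclidean property. R is not euclidean — not valid.
(B) φ → NPφ (axiom B) characterises the symmetric frames. R is symmetric — valid.
(C) axiom 4: valid iff R is transitive. R is not transitive — not valid.
(D) N(φ → q) → (Nφ → Nq) is the K axiom; it holds on all frames — valid.
(E) Nφ → φ (axiom T) characterises the reflexive frames. R is not reflexive — not valid.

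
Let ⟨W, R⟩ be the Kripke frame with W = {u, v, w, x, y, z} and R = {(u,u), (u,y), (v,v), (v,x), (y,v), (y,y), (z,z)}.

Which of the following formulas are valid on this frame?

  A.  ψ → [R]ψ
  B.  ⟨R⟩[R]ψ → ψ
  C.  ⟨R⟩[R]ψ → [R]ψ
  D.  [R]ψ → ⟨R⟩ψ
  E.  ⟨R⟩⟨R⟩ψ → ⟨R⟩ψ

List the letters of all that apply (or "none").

none

R is not symmetric: u R y but not y R u.
R is not transitive: u R y and y R v but not u R v.
R is not euclidean: u R y and u R u but not y R u.
R is not serial: w has no R-successor.
R is not a subset of the identity: u R y with u ≠ y.
(A) ψ → [R]ψ is valid only on frames where every R-edge is a self-loop. Here R ⊄ identity — not valid.
(B) ⟨R⟩[R]ψ → ψ (the dual of axiom B) characterises the symmetric frames. R is not symmetric — not valid.
(C) ⟨R⟩[R]ψ → [R]ψ is the dual of axiom 5, which corresponds to the euclidean property. R is not euclidean — not valid.
(D) axiom D: valid iff R is serial. R is not serial — not valid.
(E) ⟨R⟩⟨R⟩ψ → ⟨R⟩ψ (the dual of axiom 4) characterises the transitive frames. R is not transitive — not valid.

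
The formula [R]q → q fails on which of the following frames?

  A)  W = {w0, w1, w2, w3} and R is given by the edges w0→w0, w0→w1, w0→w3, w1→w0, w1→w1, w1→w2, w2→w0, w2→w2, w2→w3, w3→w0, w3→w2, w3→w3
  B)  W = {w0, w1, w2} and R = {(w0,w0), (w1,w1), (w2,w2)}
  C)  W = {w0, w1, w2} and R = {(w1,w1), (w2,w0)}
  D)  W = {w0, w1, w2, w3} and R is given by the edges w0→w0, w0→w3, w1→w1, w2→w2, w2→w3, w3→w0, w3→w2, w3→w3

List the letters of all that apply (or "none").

C

The schema [R]q → q is axiom T; it is valid on a frame iff R is reflexive.
(A) R is reflexive (each world relates to itself), so the schema is valid here.
(B) R is reflexive (each world relates to itself), so the schema is valid here.
(C) R is not reflexive (not w0 R w0), so the schema fails here.
(D) R is reflexive (each world relates to itself), so the schema is valid here.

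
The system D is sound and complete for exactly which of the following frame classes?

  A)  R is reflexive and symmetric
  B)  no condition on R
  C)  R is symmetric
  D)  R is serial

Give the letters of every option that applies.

(A) this class determines B (= KTB), not D.
(B) this class determines K, not D.
(C) this class determines KB, not D.
(D) D is sound and complete for exactly this class.

D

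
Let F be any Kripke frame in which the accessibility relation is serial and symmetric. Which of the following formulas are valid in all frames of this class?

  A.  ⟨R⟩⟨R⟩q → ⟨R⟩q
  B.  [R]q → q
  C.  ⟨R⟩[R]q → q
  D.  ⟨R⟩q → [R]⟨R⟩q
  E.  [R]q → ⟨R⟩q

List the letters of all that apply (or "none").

(A) the dual of axiom 4: valid iff R is transitive. Such an R need not be transitive — not valid.
(B) [R]q → q is axiom T, which corresponds to reflexivity. Such an R need not be reflexive — not valid.
(C) ⟨R⟩[R]q → q is the dual of axiom B; it is valid on a frame exactly when R is symmetric. Every such R is symmetric, so valid.
(D) ⟨R⟩q → [R]⟨R⟩q is axiom 5; it is valid on a frame exactly when R is euclidean. Such an R need not be euclidean, so not valid.
(E) axiom D: valid iff R is serial. Every such R is serial — valid.

C, E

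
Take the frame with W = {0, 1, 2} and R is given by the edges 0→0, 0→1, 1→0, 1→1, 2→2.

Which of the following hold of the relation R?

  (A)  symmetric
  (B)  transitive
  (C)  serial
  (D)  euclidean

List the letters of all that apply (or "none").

(A) symmetric: every R-edge is matched by its reverse.
(B) transitive: R is closed under composition.
(C) serial: every world has an R-successor.
(D) euclidean: any two R-successors of the same world are R-related.

A, B, C, D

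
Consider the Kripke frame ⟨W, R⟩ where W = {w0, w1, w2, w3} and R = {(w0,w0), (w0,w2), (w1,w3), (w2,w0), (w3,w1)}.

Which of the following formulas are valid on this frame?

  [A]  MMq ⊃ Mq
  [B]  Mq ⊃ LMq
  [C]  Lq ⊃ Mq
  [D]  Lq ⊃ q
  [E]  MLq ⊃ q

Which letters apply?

R is not reflexive: not w1 R w1.
R is symmetric: every R-edge is matched by its reverse.
R is not transitive: w1 R w3 and w3 R w1 but not w1 R w1.
R is not euclidean: w0 R w2 and w0 R w2 but not w2 R w2.
R is serial: every world has an R-successor.
(A) the dual of axiom 4: valid iff R is transitive. R is not transitive — not valid.
(B) Mq ⊃ LMq is axiom 5; it is valid on a frame exactly when R is euclidean. R is not euclidean, so not valid.
(C) axiom D: valid iff R is serial. R is serial — valid.
(D) Lq ⊃ q (axiom T) characterises the reflexive frames. R is not reflexive — not valid.
(E) MLq ⊃ q is the dual of axiom B; it is valid on a frame exactly when R is symmetric. R is symmetric, so valid.

C, E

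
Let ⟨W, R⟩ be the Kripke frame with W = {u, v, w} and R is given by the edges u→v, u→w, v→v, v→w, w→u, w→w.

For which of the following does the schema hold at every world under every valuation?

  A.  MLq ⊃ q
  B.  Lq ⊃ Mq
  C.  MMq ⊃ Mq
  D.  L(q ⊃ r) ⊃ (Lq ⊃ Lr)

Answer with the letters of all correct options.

B, D

R is not symmetric: u R v but not v R u.
R is not transitive: u R w and w R u but not u R u.
R is serial: every world has an R-successor.
(A) MLq ⊃ q (the dual of axiom B) characterises the symmetric frames. R is not symmetric — not valid.
(B) Lq ⊃ Mq (axiom D) characterises the serial frames. R is serial — valid.
(C) MMq ⊃ Mq (the dual of axiom 4) characterises the transitive frames. R is not transitive — not valid.
(D) L(q ⊃ r) ⊃ (Lq ⊃ Lr) is the K axiom; it holds on all frames — valid.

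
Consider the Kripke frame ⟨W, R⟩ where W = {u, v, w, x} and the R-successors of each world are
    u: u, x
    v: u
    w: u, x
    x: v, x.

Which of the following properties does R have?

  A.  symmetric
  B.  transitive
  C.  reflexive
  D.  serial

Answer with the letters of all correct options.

(A) not symmetric: u R x but not x R u.
(B) not transitive: u R x and x R v but not u R v.
(C) not reflexive: not v R v.
(D) serial: every world has an R-successor.

D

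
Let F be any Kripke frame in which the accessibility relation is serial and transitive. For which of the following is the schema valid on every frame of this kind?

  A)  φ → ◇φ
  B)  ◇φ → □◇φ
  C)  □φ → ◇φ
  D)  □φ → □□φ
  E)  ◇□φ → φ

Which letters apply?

C, D

(A) the dual of axiom T: valid iff R is reflexive. Such an R need not be reflexive — not valid.
(B) axiom 5: valid iff R is euclidean. Such an R need not be euclidean — not valid.
(C) axiom D: valid iff R is serial. Every such R is serial — valid.
(D) □φ → □□φ is axiom 4, which corresponds to transitivity. Every such R is transitive — valid.
(E) ◇□φ → φ (the dual of axiom B) characterises the symmetric frames. Such an R need not be symmetric — not valid.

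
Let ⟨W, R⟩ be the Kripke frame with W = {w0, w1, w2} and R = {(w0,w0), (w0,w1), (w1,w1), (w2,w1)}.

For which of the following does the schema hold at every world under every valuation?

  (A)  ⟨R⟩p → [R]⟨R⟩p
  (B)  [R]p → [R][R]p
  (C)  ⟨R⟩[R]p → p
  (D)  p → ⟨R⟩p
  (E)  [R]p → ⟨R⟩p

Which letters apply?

B, E

R is not reflexive: not w2 R w2.
R is not symmetric: w0 R w1 but not w1 R w0.
R is transitive: R is closed under composition.
R is not euclidean: w0 R w1 and w0 R w0 but not w1 R w0.
R is serial: every world has an R-successor.
(A) ⟨R⟩p → [R]⟨R⟩p (axiom 5) characterises the euclidean frames. R is not euclidean — not valid.
(B) [R]p → [R][R]p (axiom 4) characterises the transitive frames. R is transitive — valid.
(C) ⟨R⟩[R]p → p (the dual of axiom B) characterises the symmetric frames. R is not symmetric — not valid.
(D) p → ⟨R⟩p is the dual of axiom T, which corresponds to reflexivity. R is not reflexive — not valid.
(E) [R]p → ⟨R⟩p (axiom D) characterises the serial frames. R is serial — valid.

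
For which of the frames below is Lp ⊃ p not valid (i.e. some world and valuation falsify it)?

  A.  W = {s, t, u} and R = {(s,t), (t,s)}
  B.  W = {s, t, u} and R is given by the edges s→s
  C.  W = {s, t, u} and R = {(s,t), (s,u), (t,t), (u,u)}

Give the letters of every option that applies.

A, B, C

The schema Lp ⊃ p is axiom T; it is valid on a frame iff R is reflexive.
(A) R is not reflexive (not s R s), so the schema fails here.
(B) R is not reflexive (not t R t), so the schema fails here.
(C) R is not reflexive (not s R s), so the schema fails here.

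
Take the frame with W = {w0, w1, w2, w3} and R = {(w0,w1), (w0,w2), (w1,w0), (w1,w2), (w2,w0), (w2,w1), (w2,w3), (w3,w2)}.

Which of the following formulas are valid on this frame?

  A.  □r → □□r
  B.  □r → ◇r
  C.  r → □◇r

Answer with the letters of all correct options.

B, C

R is symmetric: every R-edge is matched by its reverse.
R is not transitive: w0 R w1 and w1 R w0 but not w0 R w0.
R is serial: every world has an R-successor.
(A) □r → □□r (axiom 4) characterises the transitive frames. R is not transitive — not valid.
(B) axiom D: valid iff R is serial. R is serial — valid.
(C) r → □◇r is axiom B; it is valid on a frame exactly when R is symmetric. R is symmetric, so valid.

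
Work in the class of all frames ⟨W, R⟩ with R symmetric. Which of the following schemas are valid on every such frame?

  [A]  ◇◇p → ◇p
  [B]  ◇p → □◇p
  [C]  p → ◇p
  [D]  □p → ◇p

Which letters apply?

(A) the dual of axiom 4: valid iff R is transitive. Such an R need not be transitive — not valid.
(B) ◇p → □◇p is axiom 5, which corresponds to the euclidean property. Such an R need not be euclidean — not valid.
(C) p → ◇p is the dual of axiom T; it is valid on a frame exactly when R is reflexive. Such an R need not be reflexive, so not valid.
(D) □p → ◇p is axiom D, which corresponds to seriality. Such an R need not be serial — not valid.

none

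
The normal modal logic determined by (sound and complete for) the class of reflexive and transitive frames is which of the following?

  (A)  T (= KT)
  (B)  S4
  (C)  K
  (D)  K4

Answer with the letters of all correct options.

(A) T (= KT) is determined by the class of reflexive frames.
(B) S4 is determined by exactly this class.
(C) K is determined by the class of arbitrary frames.
(D) K4 is determined by the class of transitive frames.

B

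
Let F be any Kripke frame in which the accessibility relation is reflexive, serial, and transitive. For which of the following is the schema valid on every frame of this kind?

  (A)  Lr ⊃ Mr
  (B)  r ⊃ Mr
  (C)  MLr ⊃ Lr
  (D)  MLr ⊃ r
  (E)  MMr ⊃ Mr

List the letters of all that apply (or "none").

A, B, E

(A) axiom D: valid iff R is serial. Every such R is serial — valid.
(B) r ⊃ Mr (the dual of axiom T) characterises the reflexive frames. Every such R is reflexive — valid.
(C) MLr ⊃ Lr is the dual of axiom 5, which corresponds to the euclidean property. Such an R need not be euclidean — not valid.
(D) MLr ⊃ r is the dual of axiom B, which corresponds to symmetry. Such an R need not be symmetric — not valid.
(E) MMr ⊃ Mr (the dual of axiom 4) characterises the transitive frames. Every such R is transitive — valid.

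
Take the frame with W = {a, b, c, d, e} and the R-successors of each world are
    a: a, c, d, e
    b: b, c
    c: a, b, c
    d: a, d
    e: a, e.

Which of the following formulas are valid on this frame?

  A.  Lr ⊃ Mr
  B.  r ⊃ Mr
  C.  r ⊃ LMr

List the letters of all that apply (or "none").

R is reflexive: each world relates to itself.
R is symmetric: every R-edge is matched by its reverse.
R is serial: every world has an R-successor.
(A) Lr ⊃ Mr (axiom D) characterises the serial frames. R is serial — valid.
(B) r ⊃ Mr (the dual of axiom T) characterises the reflexive frames. R is reflexive — valid.
(C) r ⊃ LMr is axiom B, which corresponds to symmetry. R is symmetric — valid.

A, B, C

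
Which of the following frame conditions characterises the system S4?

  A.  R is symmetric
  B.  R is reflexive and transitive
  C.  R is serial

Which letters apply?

(A) this class determines KB, not S4.
(B) S4 is sound and complete for exactly this class.
(C) this class determines D, not S4.

B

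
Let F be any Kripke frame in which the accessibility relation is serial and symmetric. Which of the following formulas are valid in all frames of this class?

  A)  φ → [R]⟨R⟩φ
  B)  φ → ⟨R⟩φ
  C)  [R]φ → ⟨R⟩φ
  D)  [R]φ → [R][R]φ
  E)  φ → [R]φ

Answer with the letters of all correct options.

(A) φ → [R]⟨R⟩φ is axiom B; it is valid on a frame exactly when R is symmetric. Every such R is symmetric, so valid.
(B) the dual of axiom T: valid iff R is reflexive. Such an R need not be reflexive — not valid.
(C) [R]φ → ⟨R⟩φ is axiom D, which corresponds to seriality. Every such R is serial — valid.
(D) [R]φ → [R][R]φ is axiom 4; it is valid on a frame exactly when R is transitive. Such an R need not be transitive, so not valid.
(E) φ → [R]φ is valid only on frames where every R-edge is a self-loop. Such an R need not be a subset of the identity — not valid.

A, C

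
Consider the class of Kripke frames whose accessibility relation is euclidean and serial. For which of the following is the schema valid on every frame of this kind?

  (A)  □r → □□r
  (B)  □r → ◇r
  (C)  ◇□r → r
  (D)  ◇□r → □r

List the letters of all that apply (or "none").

(A) □r → □□r (axiom 4) characterises the transitive frames. Such an R need not be transitive — not valid.
(B) axiom D: valid iff R is serial. Every such R is serial — valid.
(C) ◇□r → r (the dual of axiom B) characterises the symmetric frames. Such an R need not be symmetric — not valid.
(D) ◇□r → □r (the dual of axiom 5) characterises the euclidean frames. Every such R is euclidean — valid.

B, D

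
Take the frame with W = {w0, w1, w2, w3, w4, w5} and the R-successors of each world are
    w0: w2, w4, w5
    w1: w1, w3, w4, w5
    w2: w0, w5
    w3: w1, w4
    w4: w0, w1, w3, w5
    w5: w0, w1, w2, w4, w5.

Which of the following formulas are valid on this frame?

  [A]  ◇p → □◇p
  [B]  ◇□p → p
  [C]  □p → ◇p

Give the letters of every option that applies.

R is symmetric: every R-edge is matched by its reverse.
R is not euclidean: w0 R w2 and w0 R w4 but not w2 R w4.
R is serial: every world has an R-successor.
(A) ◇p → □◇p is axiom 5; it is valid on a frame exactly when R is euclidean. R is not euclidean, so not valid.
(B) ◇□p → p is the dual of axiom B, which corresponds to symmetry. R is symmetric — valid.
(C) □p → ◇p (axiom D) characterises the serial frames. R is serial — valid.

B, C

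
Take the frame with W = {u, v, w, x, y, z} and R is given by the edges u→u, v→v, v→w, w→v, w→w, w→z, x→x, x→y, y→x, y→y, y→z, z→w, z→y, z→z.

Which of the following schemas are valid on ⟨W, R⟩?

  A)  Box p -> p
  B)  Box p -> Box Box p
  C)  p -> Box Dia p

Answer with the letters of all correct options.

R is reflexive: each world relates to itself.
R is symmetric: every R-edge is matched by its reverse.
R is not transitive: v R w and w R z but not v R z.
(A) Box p -> p (axiom T) characterises the reflexive frames. R is reflexive — valid.
(B) axiom 4: valid iff R is transitive. R is not transitive — not valid.
(C) p -> Box Dia p is axiom B; it is valid on a frame exactly when R is symmetric. R is symmetric, so valid.

A, C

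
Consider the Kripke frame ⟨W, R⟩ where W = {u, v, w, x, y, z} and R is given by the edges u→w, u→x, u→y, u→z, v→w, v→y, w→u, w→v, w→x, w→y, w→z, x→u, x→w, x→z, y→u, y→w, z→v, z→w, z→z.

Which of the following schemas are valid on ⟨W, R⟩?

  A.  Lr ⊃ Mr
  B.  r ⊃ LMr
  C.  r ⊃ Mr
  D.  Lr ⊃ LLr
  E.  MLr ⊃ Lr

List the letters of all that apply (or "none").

R is not reflexive: not u R u.
R is not symmetric: u R z but not z R u.
R is not transitive: u R w and w R u but not u R u.
R is not euclidean: u R x and u R y but not x R y.
R is serial: every world has an R-successor.
(A) axiom D: valid iff R is serial. R is serial — valid.
(B) r ⊃ LMr is axiom B; it is valid on a frame exactly when R is symmetric. R is not symmetric, so not valid.
(C) the dual of axiom T: valid iff R is reflexive. R is not reflexive — not valid.
(D) Lr ⊃ LLr is axiom 4; it is valid on a frame exactly when R is transitive. R is not transitive, so not valid.
(E) MLr ⊃ Lr is the dual of axiom 5, which corresponds to the euclidean property. R is not euclidean — not valid.

A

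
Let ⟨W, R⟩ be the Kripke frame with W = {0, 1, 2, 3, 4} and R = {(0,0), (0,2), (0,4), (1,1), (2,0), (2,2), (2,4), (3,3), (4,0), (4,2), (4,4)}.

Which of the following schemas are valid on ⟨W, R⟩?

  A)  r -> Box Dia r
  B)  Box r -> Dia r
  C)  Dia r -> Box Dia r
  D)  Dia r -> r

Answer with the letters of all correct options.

R is symmetric: every R-edge is matched by its reverse.
R is euclidean: any two R-successors of the same world are R-related.
R is serial: every world has an R-successor.
R is not a subset of the identity: 0 R 2 with 0 ≠ 2.
(A) r -> Box Dia r (axiom B) characterises the symmetric frames. R is symmetric — valid.
(B) Box r -> Dia r is axiom D; it is valid on a frame exactly when R is serial. R is serial, so valid.
(C) axiom 5: valid iff R is euclidean. R is euclidean — valid.
(D) Dia r -> r is valid only on frames where every R-edge is a self-loop. Here R ⊄ identity — not valid.

A, B, C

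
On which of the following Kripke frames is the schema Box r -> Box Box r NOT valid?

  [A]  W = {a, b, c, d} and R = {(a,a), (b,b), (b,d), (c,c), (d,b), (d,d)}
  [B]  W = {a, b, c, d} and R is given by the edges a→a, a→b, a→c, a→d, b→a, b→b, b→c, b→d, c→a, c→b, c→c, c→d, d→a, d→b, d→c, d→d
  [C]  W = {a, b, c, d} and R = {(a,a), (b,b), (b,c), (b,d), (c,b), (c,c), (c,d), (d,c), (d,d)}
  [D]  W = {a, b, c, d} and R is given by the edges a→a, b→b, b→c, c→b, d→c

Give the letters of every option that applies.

The schema Box r -> Box Box r is axiom 4; it is valid on a frame iff R is transitive.
(A) R is transitive (R is closed under composition), so the schema is valid here.
(B) R is transitive (R is closed under composition), so the schema is valid here.
(C) R is not transitive (d R c and c R b but not d R b), so the schema fails here.
(D) R is not transitive (c R b and b R c but not c R c), so the schema fails here.

C, D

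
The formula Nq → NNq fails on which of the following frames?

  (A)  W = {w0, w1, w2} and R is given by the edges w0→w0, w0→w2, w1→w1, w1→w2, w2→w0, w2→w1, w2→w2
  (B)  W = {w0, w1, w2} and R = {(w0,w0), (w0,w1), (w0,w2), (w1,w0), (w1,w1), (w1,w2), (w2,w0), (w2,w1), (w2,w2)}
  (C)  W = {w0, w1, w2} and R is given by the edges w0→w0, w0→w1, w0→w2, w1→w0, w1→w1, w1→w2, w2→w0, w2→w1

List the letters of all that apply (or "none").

A, C

The schema Nq → NNq is axiom 4; it is valid on a frame iff R is transitive.
(A) R is not transitive (w0 R w2 and w2 R w1 but not w0 R w1), so the schema fails here.
(B) R is transitive (R is closed under composition), so the schema is valid here.
(C) R is not transitive (w2 R w0 and w0 R w2 but not w2 R w2), so the schema fails here.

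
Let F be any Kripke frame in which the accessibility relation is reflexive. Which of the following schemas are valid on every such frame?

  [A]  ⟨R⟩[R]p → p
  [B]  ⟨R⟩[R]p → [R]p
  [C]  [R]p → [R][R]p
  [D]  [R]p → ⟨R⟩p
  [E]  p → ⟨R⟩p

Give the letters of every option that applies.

D, E

A reflexive relation is serial.
(A) the dual of axiom B: valid iff R is symmetric. Such an R need not be symmetric — not valid.
(B) the dual of axiom 5: valid iff R is euclidean. Such an R need not be euclidean — not valid.
(C) [R]p → [R][R]p (axiom 4) characterises the transitive frames. Such an R need not be transitive — not valid.
(D) [R]p → ⟨R⟩p is axiom D, which corresponds to seriality. Every such R is serial — valid.
(E) p → ⟨R⟩p is the dual of axiom T; it is valid on a frame exactly when R is reflexive. Every such R is reflexive, so valid.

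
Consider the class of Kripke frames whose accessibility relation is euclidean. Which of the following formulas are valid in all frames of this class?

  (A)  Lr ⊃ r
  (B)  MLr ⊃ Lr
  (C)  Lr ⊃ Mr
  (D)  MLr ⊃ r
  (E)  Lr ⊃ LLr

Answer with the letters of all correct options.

(A) Lr ⊃ r (axiom T) characterises the reflexive frames. Such an R need not be reflexive — not valid.
(B) MLr ⊃ Lr is the dual of axiom 5, which corresponds to the euclidean property. Every such R is euclidean — valid.
(C) Lr ⊃ Mr is axiom D, which corresponds to seriality. Such an R need not be serial — not valid.
(D) MLr ⊃ r is the dual of axiom B; it is valid on a frame exactly when R is symmetric. Such an R need not be symmetric, so not valid.
(E) Lr ⊃ LLr is axiom 4; it is valid on a frame exactly when R is transitive. Such an R need not be transitive, so not valid.

B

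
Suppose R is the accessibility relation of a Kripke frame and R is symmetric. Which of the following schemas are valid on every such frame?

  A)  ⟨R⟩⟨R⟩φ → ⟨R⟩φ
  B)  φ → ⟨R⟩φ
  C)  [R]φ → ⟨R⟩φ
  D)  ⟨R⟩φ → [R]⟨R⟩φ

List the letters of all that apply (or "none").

none

(A) the dual of axiom 4: valid iff R is transitive. Such an R need not be transitive — not valid.
(B) φ → ⟨R⟩φ is the dual of axiom T; it is valid on a frame exactly when R is reflexive. Such an R need not be reflexive, so not valid.
(C) axiom D: valid iff R is serial. Such an R need not be serial — not valid.
(D) ⟨R⟩φ → [R]⟨R⟩φ (axiom 5) characterises the euclidean frames. Such an R need not be euclidean — not valid.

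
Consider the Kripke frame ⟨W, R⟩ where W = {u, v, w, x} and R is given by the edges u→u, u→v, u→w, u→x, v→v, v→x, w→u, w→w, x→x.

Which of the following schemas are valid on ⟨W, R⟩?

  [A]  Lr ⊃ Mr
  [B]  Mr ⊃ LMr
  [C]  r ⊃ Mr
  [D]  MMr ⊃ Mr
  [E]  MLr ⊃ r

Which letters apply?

A, C

R is reflexive: each world relates to itself.
R is not symmetric: u R v but not v R u.
R is not transitive: w R u and u R v but not w R v.
R is not euclidean: u R v and u R u but not v R u.
R is serial: every world has an R-successor.
(A) Lr ⊃ Mr is axiom D; it is valid on a frame exactly when R is serial. R is serial, so valid.
(B) axiom 5: valid iff R is euclidean. R is not euclidean — not valid.
(C) r ⊃ Mr is the dual of axiom T; it is valid on a frame exactly when R is reflexive. R is reflexive, so valid.
(D) MMr ⊃ Mr is the dual of axiom 4, which corresponds to transitivity. R is not transitive — not valid.
(E) the dual of axiom B: valid iff R is symmetric. R is not symmetric — not valid.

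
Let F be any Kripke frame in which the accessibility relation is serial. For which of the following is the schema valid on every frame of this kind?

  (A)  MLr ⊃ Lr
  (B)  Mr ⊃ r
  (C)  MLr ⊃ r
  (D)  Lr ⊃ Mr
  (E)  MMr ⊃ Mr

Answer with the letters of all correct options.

D

(A) MLr ⊃ Lr (the dual of axiom 5) characterises the euclidean frames. Such an R need not be euclidean — not valid.
(B) Mr ⊃ r is the converse of T; it holds exactly when R ⊆ identity. Such an R need not be a subset of the identity — not valid.
(C) the dual of axiom B: valid iff R is symmetric. Such an R need not be symmetric — not valid.
(D) Lr ⊃ Mr is axiom D, which corresponds to seriality. Every such R is serial — valid.
(E) MMr ⊃ Mr (the dual of axiom 4) characterises the transitive frames. Such an R need not be transitive — not valid.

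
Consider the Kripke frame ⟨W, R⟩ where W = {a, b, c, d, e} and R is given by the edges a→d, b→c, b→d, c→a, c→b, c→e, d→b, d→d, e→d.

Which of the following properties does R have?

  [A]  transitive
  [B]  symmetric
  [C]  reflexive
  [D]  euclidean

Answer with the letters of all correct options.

none

(A) not transitive: a R d and d R b but not a R b.
(B) not symmetric: a R d but not d R a.
(C) not reflexive: not a R a.
(D) not euclidean: b R c and b R d but not c R d.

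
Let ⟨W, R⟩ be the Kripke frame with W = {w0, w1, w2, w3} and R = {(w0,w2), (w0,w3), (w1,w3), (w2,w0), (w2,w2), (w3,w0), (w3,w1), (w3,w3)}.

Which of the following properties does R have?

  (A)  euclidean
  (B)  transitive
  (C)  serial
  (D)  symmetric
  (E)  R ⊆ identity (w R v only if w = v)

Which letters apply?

(A) not euclidean: w0 R w2 and w0 R w3 but not w2 R w3.
(B) not transitive: w0 R w2 and w2 R w0 but not w0 R w0.
(C) serial: every world has an R-successor.
(D) symmetric: every R-edge is matched by its reverse.
(E) not ⊆ identity: w0 R w2 with w0 ≠ w2.

C, D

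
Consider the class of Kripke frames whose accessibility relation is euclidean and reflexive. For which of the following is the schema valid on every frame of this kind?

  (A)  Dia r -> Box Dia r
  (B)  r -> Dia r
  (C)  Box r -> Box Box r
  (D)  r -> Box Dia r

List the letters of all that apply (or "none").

A reflexive euclidean relation is also symmetric (from wRw and wRv the euclidean condition gives vRw) and hence transitive; it is an equivalence relation.
(A) Dia r -> Box Dia r (axiom 5) characterises the euclidean frames. Every such R is euclidean — valid.
(B) r -> Dia r (the dual of axiom T) characterises the reflexive frames. Every such R is reflexive — valid.
(C) Box r -> Box Box r (axiom 4) characterises the transitive frames. Every such R is transitive — valid.
(D) r -> Box Dia r (axiom B) characterises the symmetric frames. Every such R is symmetric — valid.

A, B, C, D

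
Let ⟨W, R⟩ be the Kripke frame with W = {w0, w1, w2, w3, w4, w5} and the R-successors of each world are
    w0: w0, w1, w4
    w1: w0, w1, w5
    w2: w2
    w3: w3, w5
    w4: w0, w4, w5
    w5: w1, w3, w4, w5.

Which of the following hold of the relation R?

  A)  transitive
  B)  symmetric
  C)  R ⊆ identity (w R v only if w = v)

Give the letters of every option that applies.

B

(A) not transitive: w0 R w1 and w1 R w5 but not w0 R w5.
(B) symmetric: every R-edge is matched by its reverse.
(C) not ⊆ identity: w0 R w1 with w0 ≠ w1.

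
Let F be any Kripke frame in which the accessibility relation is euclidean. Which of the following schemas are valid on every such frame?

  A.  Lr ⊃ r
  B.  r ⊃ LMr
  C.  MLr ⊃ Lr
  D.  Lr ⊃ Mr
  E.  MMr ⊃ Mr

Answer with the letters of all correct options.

C

(A) Lr ⊃ r is axiom T; it is valid on a frame exactly when R is reflexive. Such an R need not be reflexive, so not valid.
(B) r ⊃ LMr is axiom B, which corresponds to symmetry. Such an R need not be symmetric — not valid.
(C) MLr ⊃ Lr is the dual of axiom 5, which corresponds to the euclidean property. Every such R is euclidean — valid.
(D) axiom D: valid iff R is serial. Such an R need not be serial — not valid.
(E) MMr ⊃ Mr is the dual of axiom 4, which corresponds to transitivity. Such an R need not be transitive — not valid.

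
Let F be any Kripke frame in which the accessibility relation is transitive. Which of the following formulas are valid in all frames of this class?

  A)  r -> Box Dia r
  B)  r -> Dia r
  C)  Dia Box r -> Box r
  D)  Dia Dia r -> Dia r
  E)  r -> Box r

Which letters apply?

D

(A) r -> Box Dia r is axiom B; it is valid on a frame exactly when R is symmetric. Such an R need not be symmetric, so not valid.
(B) r -> Dia r (the dual of axiom T) characterises the reflexive frames. Such an R need not be reflexive — not valid.
(C) the dual of axiom 5: valid iff R is euclidean. Such an R need not be euclidean — not valid.
(D) Dia Dia r -> Dia r (the dual of axiom 4) characterises the transitive frames. Every such R is transitive — valid.
(E) r -> Box r is equivalent to ◇p→p; it holds exactly when R ⊆ identity. Such an R need not be a subset of the identity — not valid.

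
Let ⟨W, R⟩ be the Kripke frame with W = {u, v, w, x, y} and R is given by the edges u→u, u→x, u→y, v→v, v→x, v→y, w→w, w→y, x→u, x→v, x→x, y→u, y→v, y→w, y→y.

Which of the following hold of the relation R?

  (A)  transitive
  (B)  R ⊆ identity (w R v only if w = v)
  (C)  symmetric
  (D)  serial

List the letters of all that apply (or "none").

C, D

(A) not transitive: u R x and x R v but not u R v.
(B) not ⊆ identity: u R x with u ≠ x.
(C) symmetric: every R-edge is matched by its reverse.
(D) serial: every world has an R-successor.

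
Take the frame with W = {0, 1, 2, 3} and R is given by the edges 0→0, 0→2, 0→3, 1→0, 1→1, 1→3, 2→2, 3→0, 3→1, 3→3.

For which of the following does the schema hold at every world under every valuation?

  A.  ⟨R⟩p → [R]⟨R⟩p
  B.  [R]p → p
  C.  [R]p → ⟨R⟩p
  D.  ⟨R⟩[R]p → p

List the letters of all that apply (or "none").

R is reflexive: each world relates to itself.
R is not symmetric: 0 R 2 but not 2 R 0.
R is not euclidean: 0 R 2 and 0 R 0 but not 2 R 0.
R is serial: every world has an R-successor.
(A) ⟨R⟩p → [R]⟨R⟩p (axiom 5) characterises the euclidean frames. R is not euclidean — not valid.
(B) [R]p → p is axiom T; it is valid on a frame exactly when R is reflexive. R is reflexive, so valid.
(C) [R]p → ⟨R⟩p is axiom D; it is valid on a frame exactly when R is serial. R is serial, so valid.
(D) the dual of axiom B: valid iff R is symmetric. R is not symmetric — not valid.

B, C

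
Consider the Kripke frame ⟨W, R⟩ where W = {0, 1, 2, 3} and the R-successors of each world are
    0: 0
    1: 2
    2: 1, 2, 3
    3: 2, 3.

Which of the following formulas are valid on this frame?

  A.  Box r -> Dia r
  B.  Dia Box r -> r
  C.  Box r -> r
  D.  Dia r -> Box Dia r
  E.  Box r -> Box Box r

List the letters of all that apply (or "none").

R is not reflexive: not 1 R 1.
R is symmetric: every R-edge is matched by its reverse.
R is not transitive: 1 R 2 and 2 R 1 but not 1 R 1.
R is not euclidean: 2 R 1 and 2 R 3 but not 1 R 3.
R is serial: every world has an R-successor.
(A) Box r -> Dia r is axiom D, which corresponds to seriality. R is serial — valid.
(B) Dia Box r -> r is the dual of axiom B; it is valid on a frame exactly when R is symmetric. R is symmetric, so valid.
(C) Box r -> r is axiom T, which corresponds to reflexivity. R is not reflexive — not valid.
(D) axiom 5: valid iff R is euclidean. R is not euclidean — not valid.
(E) axiom 4: valid iff R is transitive. R is not transitive — not valid.

A, B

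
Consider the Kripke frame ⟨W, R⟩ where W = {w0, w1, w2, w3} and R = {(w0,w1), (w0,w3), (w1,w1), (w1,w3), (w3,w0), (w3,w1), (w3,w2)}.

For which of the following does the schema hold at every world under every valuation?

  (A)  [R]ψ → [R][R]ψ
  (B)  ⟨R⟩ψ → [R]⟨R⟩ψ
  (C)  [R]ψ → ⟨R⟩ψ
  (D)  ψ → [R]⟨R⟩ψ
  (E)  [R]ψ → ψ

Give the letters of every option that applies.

R is not reflexive: not w0 R w0.
R is not symmetric: w0 R w1 but not w1 R w0.
R is not transitive: w0 R w3 and w3 R w0 but not w0 R w0.
R is not euclidean: w3 R w0 and w3 R w2 but not w0 R w2.
R is not serial: w2 has no R-successor.
(A) [R]ψ → [R][R]ψ is axiom 4; it is valid on a frame exactly when R is transitive. R is not transitive, so not valid.
(B) ⟨R⟩ψ → [R]⟨R⟩ψ is axiom 5, which corresponds to the euclidean property. R is not euclidean — not valid.
(C) [R]ψ → ⟨R⟩ψ is axiom D; it is valid on a frame exactly when R is serial. R is not serial, so not valid.
(D) axiom B: valid iff R is symmetric. R is not symmetric — not valid.
(E) [R]ψ → ψ is axiom T; it is valid on a frame exactly when R is reflexive. R is not reflexive, so not valid.

none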